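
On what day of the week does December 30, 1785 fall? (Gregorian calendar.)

Friday

Doomsday rule: the anchor day for the 1700s is Sunday. For year 85: 85÷12 = 7 r 1, and 1÷4 = 0, so 7+1+0 = 8.
Sunday + 8 ≡ Monday — that's 1785's doomsday.
In December the doomsday date is Dec 12.
Dec 30 is 18 days after Dec 12; 18 mod 7 = 4, so Monday + 4 = Friday.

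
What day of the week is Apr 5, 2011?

Doomsday rule: the anchor day for the 2000s is Tuesday. For year 11: 11÷12 = 0 r 11, and 11÷4 = 2, so 0+11+2 = 13.
Tuesday + 13 ≡ Monday — that's 2011's doomsday.
In April the doomsday date is Apr 4.
Apr 5 is 1 day after Apr 4; 1 mod 7 = 1, so Monday + 1 = Tuesday.

Tuesday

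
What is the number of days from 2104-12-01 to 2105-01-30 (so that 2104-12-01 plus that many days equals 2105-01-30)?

Dec 1, 2104 → Jan 1, 2105: 31 days (December has 31).
Jan 1, 2105 → Jan 30, 2105: 29 days.
Total: 60 days.

60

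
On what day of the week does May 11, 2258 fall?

Doomsday rule: the anchor day for the 2200s is Friday. For year 58: 58÷12 = 4 r 10, and 10÷4 = 2, so 4+10+2 = 16.
Friday + 16 ≡ Sunday — that's 2258's doomsday.
In May the doomsday date is May 9.
May 11 is 2 days after May 9; 2 mod 7 = 2, so Sunday + 2 = Tuesday.

Tuesday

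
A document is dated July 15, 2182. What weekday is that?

Doomsday rule: the anchor day for the 2100s is Sunday. For year 82: 82÷12 = 6 r 10, and 10÷4 = 2, so 6+10+2 = 18.
Sunday + 18 ≡ Thursday — that's 2182's doomsday.
In July the doomsday date is Jul 11.
Jul 15 is 4 days after Jul 11; 4 mod 7 = 4, so Thursday + 4 = Monday.

Monday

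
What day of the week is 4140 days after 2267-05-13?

Thursday

First find the weekday of May 13, 2267. Doomsday rule: the anchor day for the 2200s is Friday. For year 67: 67÷12 = 5 r 7, and 7÷4 = 1, so 5+7+1 = 13.
Friday + 13 ≡ Thursday — that's 2267's doomsday.
In May the doomsday date is May 9.
May 13 is 4 days after May 9; 4 mod 7 = 4, so Thursday + 4 = Monday.
4140 mod 7 = 3, so 4140 days after a Monday is Monday + 3 = Thursday.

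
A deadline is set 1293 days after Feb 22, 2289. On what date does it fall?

+365 (one year) → Feb 22, 2290 (928 left).
+365 (one year) → Feb 22, 2291 (563 left).
+365 (one year) → Feb 22, 2292 (198 left).
Feb has 29 days: +8 → Mar 1, 2292 (190 left).
Mar has 31 days: +31 → Apr 1, 2292 (159 left).
Apr has 30 days: +30 → May 1, 2292 (129 left).
May has 31 days: +31 → Jun 1, 2292 (98 left).
Jun has 30 days: +30 → Jul 1, 2292 (68 left).
Jul has 31 days: +31 → Aug 1, 2292 (37 left).
Aug has 31 days: +31 → Sep 1, 2292 (6 left).
+6 → Sep 7, 2292.

September 7, 2292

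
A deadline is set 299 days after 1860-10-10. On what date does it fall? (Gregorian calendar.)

August 5, 1861

Oct has 31 days: +22 → Nov 1, 1860 (277 left).
Nov has 30 days: +30 → Dec 1, 1860 (247 left).
Dec has 31 days: +31 → Jan 1, 1861 (216 left).
Jan has 31 days: +31 → Feb 1, 1861 (185 left).
Feb has 28 days: +28 → Mar 1, 1861 (157 left).
Mar has 31 days: +31 → Apr 1, 1861 (126 left).
Apr has 30 days: +30 → May 1, 1861 (96 left).
May has 31 days: +31 → Jun 1, 1861 (65 left).
Jun has 30 days: +30 → Jul 1, 1861 (35 left).
Jul has 31 days: +31 → Aug 1, 1861 (4 left).
+4 → Aug 5, 1861.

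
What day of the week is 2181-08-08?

Wednesday

Doomsday rule: the anchor day for the 2100s is Sunday. For year 81: 81÷12 = 6 r 9, and 9÷4 = 2, so 6+9+2 = 17.
Sunday + 17 ≡ Wednesday — that's 2181's doomsday.
In August the doomsday date is Aug 8.
Aug 8 is the doomsday itself: Wednesday.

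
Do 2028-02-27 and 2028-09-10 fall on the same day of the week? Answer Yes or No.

Yes

From Feb 27, 2028 to Sep 10, 2028 is 196 days.
196 mod 7 = 0, so they are the same weekday.
(Feb 27, 2028 is a Sunday; Sep 10, 2028 is a Sunday.)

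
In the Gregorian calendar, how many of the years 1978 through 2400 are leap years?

103

Multiples of 4 in [1978,2400]: 106.
Of those, multiples of 100: 5 (not leap unless ÷400).
Multiples of 400: 2.
Leap years = 106 − 5 + 2 = 103.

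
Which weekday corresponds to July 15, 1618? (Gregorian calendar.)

Sunday

Doomsday rule: the anchor day for the 1600s is Tuesday. For year 18: 18÷12 = 1 r 6, and 6÷4 = 1, so 1+6+1 = 8.
Tuesday + 8 ≡ Wednesday — that's 1618's doomsday.
In July the doomsday date is Jul 11.
Jul 15 is 4 days after Jul 11; 4 mod 7 = 4, so Wednesday + 4 = Sunday.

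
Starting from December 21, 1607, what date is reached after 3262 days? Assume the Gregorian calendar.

+366 (one year; includes Feb 29, 1608) → Dec 21, 1608 (2896 left).
+365 (one year) → Dec 21, 1609 (2531 left).
+365 (one year) → Dec 21, 1610 (2166 left).
+365 (one year) → Dec 21, 1611 (1801 left).
+366 (one year; includes Feb 29, 1612) → Dec 21, 1612 (1435 left).
+365 (one year) → Dec 21, 1613 (1070 left).
+365 (one year) → Dec 21, 1614 (705 left).
+365 (one year) → Dec 21, 1615 (340 left).
Dec has 31 days: +11 → Jan 1, 1616 (329 left).
Jan has 31 days: +31 → Feb 1, 1616 (298 left).
Feb has 29 days: +29 → Mar 1, 1616 (269 left).
Mar has 31 days: +31 → Apr 1, 1616 (238 left).
Apr has 30 days: +30 → May 1, 1616 (208 left).
May has 31 days: +31 → Jun 1, 1616 (177 left).
Jun has 30 days: +30 → Jul 1, 1616 (147 left).
Jul has 31 days: +31 → Aug 1, 1616 (116 left).
Aug has 31 days: +31 → Sep 1, 1616 (85 left).
Sep has 30 days: +30 → Oct 1, 1616 (55 left).
Oct has 31 days: +31 → Nov 1, 1616 (24 left).
+24 → Nov 25, 1616.

November 25, 1616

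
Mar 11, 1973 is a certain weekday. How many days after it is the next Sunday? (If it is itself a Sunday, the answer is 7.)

Mar 11, 1973 is a Sunday.
From Sunday to the next Sunday is 7 days.

7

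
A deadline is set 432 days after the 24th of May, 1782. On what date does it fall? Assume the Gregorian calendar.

+365 (one year) → May 24, 1783 (67 left).
May has 31 days: +8 → Jun 1, 1783 (59 left).
Jun has 30 days: +30 → Jul 1, 1783 (29 left).
+29 → Jul 30, 1783.

July 30, 1783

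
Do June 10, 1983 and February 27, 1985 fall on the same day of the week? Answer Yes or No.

From Jun 10, 1983 to Feb 27, 1985 is 628 days.
628 mod 7 = 5, so they are different weekdays.
(Jun 10, 1983 is a Friday; Feb 27, 1985 is a Wednesday.)

No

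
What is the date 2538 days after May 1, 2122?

April 12, 2129

+365 (one year) → May 1, 2123 (2173 left).
+366 (one year; includes Feb 29, 2124) → May 1, 2124 (1807 left).
+365 (one year) → May 1, 2125 (1442 left).
+365 (one year) → May 1, 2126 (1077 left).
+365 (one year) → May 1, 2127 (712 left).
+366 (one year; includes Feb 29, 2128) → May 1, 2128 (346 left).
May has 31 days: +31 → Jun 1, 2128 (315 left).
Jun has 30 days: +30 → Jul 1, 2128 (285 left).
Jul has 31 days: +31 → Aug 1, 2128 (254 left).
Aug has 31 days: +31 → Sep 1, 2128 (223 left).
Sep has 30 days: +30 → Oct 1, 2128 (193 left).
Oct has 31 days: +31 → Nov 1, 2128 (162 left).
Nov has 30 days: +30 → Dec 1, 2128 (132 left).
Dec has 31 days: +31 → Jan 1, 2129 (101 left).
Jan has 31 days: +31 → Feb 1, 2129 (70 left).
Feb has 28 days: +28 → Mar 1, 2129 (42 left).
Mar has 31 days: +31 → Apr 1, 2129 (11 left).
+11 → Apr 12, 2129.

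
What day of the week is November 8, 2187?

Thursday

Doomsday rule: the anchor day for the 2100s is Sunday. For year 87: 87÷12 = 7 r 3, and 3÷4 = 0, so 7+3+0 = 10.
Sunday + 10 ≡ Wednesday — that's 2187's doomsday.
In November the doomsday date is Nov 7.
Nov 8 is 1 day after Nov 7; 1 mod 7 = 1, so Wednesday + 1 = Thursday.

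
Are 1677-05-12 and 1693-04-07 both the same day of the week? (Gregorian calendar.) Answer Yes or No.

No

From May 12, 1677 to Apr 7, 1693 is 5809 days.
5809 mod 7 = 6, so they are different weekdays.
(May 12, 1677 is a Wednesday; Apr 7, 1693 is a Tuesday.)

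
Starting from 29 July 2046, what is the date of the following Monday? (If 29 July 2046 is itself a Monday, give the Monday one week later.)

Jul 29, 2046 is a Sunday.
From Sunday to the next Monday is 1 day.
Jul 29, 2046 + 1 = Jul 30, 2046.

July 30, 2046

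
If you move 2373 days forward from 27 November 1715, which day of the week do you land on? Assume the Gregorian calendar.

First find the weekday of Nov 27, 1715. Doomsday rule: the anchor day for the 1700s is Sunday. For year 15: 15÷12 = 1 r 3, and 3÷4 = 0, so 1+3+0 = 4.
Sunday + 4 ≡ Thursday — that's 1715's doomsday.
In November the doomsday date is Nov 7.
Nov 27 is 20 days after Nov 7; 20 mod 7 = 6, so Thursday + 6 = Wednesday.
2373 mod 7 = 0, so 2373 days after a Wednesday is Wednesday + 0 = Wednesday.

Wednesday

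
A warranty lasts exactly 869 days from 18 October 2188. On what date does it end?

March 6, 2191

+365 (one year) → Oct 18, 2189 (504 left).
+365 (one year) → Oct 18, 2190 (139 left).
Oct has 31 days: +14 → Nov 1, 2190 (125 left).
Nov has 30 days: +30 → Dec 1, 2190 (95 left).
Dec has 31 days: +31 → Jan 1, 2191 (64 left).
Jan has 31 days: +31 → Feb 1, 2191 (33 left).
Feb has 28 days: +28 → Mar 1, 2191 (5 left).
+5 → Mar 6, 2191.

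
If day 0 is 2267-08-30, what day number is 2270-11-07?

1165

Aug 30, 2267 → Aug 30, 2268: 366 days (Feb 29, 2268 is in that span).
Aug 30, 2268 → Aug 30, 2269: 365 days.
Aug 30, 2269 → Aug 30, 2270: 365 days.
Aug 30, 2270 → Sep 30, 2270: 31 days (August has 31).
Sep 30, 2270 → Oct 30, 2270: 30 days (September has 30).
Oct 30, 2270 → Nov 7, 2270: 8 days.
Total: 1165 days.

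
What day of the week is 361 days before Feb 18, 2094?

First find the weekday of Feb 18, 2094. Doomsday rule: the anchor day for the 2000s is Tuesday. For year 94: 94÷12 = 7 r 10, and 10÷4 = 2, so 7+10+2 = 19.
Tuesday + 19 ≡ Sunday — that's 2094's doomsday.
In February the doomsday date is Feb 28 (2094 is not a leap year).
Feb 18 is 10 days before Feb 28; 10 mod 7 = 3, so Sunday − 3 = Thursday.
361 mod 7 = 4, so 361 days before a Thursday is Thursday − 4 = Sunday.

Sunday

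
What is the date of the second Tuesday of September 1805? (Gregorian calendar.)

September 1, 1805 is a Sunday.
The first Tuesday is therefore September 3 (2 days later).
The second Tuesday is 3 + 1×7 = September 10.

September 10, 1805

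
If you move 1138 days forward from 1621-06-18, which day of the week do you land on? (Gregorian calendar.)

Jun 18, 1621 is a Friday.
1138 mod 7 = 4, so 1138 days after a Friday is Friday + 4 = Tuesday.

Tuesday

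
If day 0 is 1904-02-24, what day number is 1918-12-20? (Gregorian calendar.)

Feb 24, 1904 → Feb 24, 1905: 366 days (Feb 29, 1904 is in that span).
Feb 24, 1905 → Feb 24, 1906: 365 days.
Feb 24, 1906 → Feb 24, 1907: 365 days.
Feb 24, 1907 → Feb 24, 1908: 365 days.
Feb 24, 1908 → Feb 24, 1909: 366 days (Feb 29, 1908 is in that span).
Feb 24, 1909 → Feb 24, 1910: 365 days.
Feb 24, 1910 → Feb 24, 1911: 365 days.
Feb 24, 1911 → Feb 24, 1912: 365 days.
Feb 24, 1912 → Feb 24, 1913: 366 days (Feb 29, 1912 is in that span).
Feb 24, 1913 → Feb 24, 1914: 365 days.
Feb 24, 1914 → Feb 24, 1915: 365 days.
Feb 24, 1915 → Feb 24, 1916: 365 days.
Feb 24, 1916 → Feb 24, 1917: 366 days (Feb 29, 1916 is in that span).
Feb 24, 1917 → Feb 24, 1918: 365 days.
Feb 24, 1918 → Mar 24, 1918: 28 days (February has 28).
Mar 24, 1918 → Apr 24, 1918: 31 days (March has 31).
Apr 24, 1918 → May 24, 1918: 30 days (April has 30).
May 24, 1918 → Jun 24, 1918: 31 days (May has 31).
Jun 24, 1918 → Jul 24, 1918: 30 days (June has 30).
Jul 24, 1918 → Aug 24, 1918: 31 days (July has 31).
Aug 24, 1918 → Sep 24, 1918: 31 days (August has 31).
Sep 24, 1918 → Oct 24, 1918: 30 days (September has 30).
Oct 24, 1918 → Nov 24, 1918: 31 days (October has 31).
Nov 24, 1918 → Dec 20, 1918: 26 days.
Total: 5413 days.

5413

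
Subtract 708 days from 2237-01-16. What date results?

February 8, 2235

−366 (one year; includes Feb 29, 2236) → Jan 16, 2236 (342 left).
−16 → Dec 31, 2235 (end of Dec, 31 days; 326 left).
−31 → Nov 30, 2235 (end of Nov, 30 days; 295 left).
−30 → Oct 31, 2235 (end of Oct, 31 days; 265 left).
−31 → Sep 30, 2235 (end of Sep, 30 days; 234 left).
−30 → Aug 31, 2235 (end of Aug, 31 days; 204 left).
−31 → Jul 31, 2235 (end of Jul, 31 days; 173 left).
−31 → Jun 30, 2235 (end of Jun, 30 days; 142 left).
−30 → May 31, 2235 (end of May, 31 days; 112 left).
−31 → Apr 30, 2235 (end of Apr, 30 days; 81 left).
−30 → Mar 31, 2235 (end of Mar, 31 days; 51 left).
−31 → Feb 28, 2235 (end of Feb, 28 days; 20 left).
−20 → Feb 8, 2235.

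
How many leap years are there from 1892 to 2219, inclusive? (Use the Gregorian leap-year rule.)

79

Multiples of 4 in [1892,2219]: 82.
Of those, multiples of 100: 4 (not leap unless ÷400).
Multiples of 400: 1.
Leap years = 82 − 4 + 1 = 79.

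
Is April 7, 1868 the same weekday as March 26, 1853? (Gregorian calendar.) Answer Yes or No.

From Mar 26, 1853 to Apr 7, 1868 is 5491 days.
5491 mod 7 = 3, so they are different weekdays.
(Mar 26, 1853 is a Saturday; Apr 7, 1868 is a Tuesday.)

No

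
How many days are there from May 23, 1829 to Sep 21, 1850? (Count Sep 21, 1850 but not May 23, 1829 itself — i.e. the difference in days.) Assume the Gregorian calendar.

May 23, 1829 → May 23, 1830: 365 days.
May 23, 1830 → May 23, 1831: 365 days.
May 23, 1831 → May 23, 1832: 366 days (Feb 29, 1832 is in that span).
May 23, 1832 → May 23, 1833: 365 days.
May 23, 1833 → May 23, 1834: 365 days.
May 23, 1834 → May 23, 1835: 365 days.
May 23, 1835 → May 23, 1836: 366 days (Feb 29, 1836 is in that span).
May 23, 1836 → May 23, 1837: 365 days.
May 23, 1837 → May 23, 1838: 365 days.
May 23, 1838 → May 23, 1839: 365 days.
May 23, 1839 → May 23, 1840: 366 days (Feb 29, 1840 is in that span).
May 23, 1840 → May 23, 1841: 365 days.
May 23, 1841 → May 23, 1842: 365 days.
May 23, 1842 → May 23, 1843: 365 days.
May 23, 1843 → May 23, 1844: 366 days (Feb 29, 1844 is in that span).
May 23, 1844 → May 23, 1845: 365 days.
May 23, 1845 → May 23, 1846: 365 days.
May 23, 1846 → May 23, 1847: 365 days.
May 23, 1847 → May 23, 1848: 366 days (Feb 29, 1848 is in that span).
May 23, 1848 → May 23, 1849: 365 days.
May 23, 1849 → May 23, 1850: 365 days.
May 23, 1850 → Jun 23, 1850: 31 days (May has 31).
Jun 23, 1850 → Jul 23, 1850: 30 days (June has 30).
Jul 23, 1850 → Aug 23, 1850: 31 days (July has 31).
Aug 23, 1850 → Sep 21, 1850: 29 days.
Total: 7791 days.

7791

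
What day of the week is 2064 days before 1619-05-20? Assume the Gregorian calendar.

Tuesday

First find the weekday of May 20, 1619. Doomsday rule: the anchor day for the 1600s is Tuesday. For year 19: 19÷12 = 1 r 7, and 7÷4 = 1, so 1+7+1 = 9.
Tuesday + 9 ≡ Thursday — that's 1619's doomsday.
In May the doomsday date is May 9.
May 20 is 11 days after May 9; 11 mod 7 = 4, so Thursday + 4 = Monday.
2064 mod 7 = 6, so 2064 days before a Monday is Monday − 6 = Tuesday.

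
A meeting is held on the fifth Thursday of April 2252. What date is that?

April 1, 2252 is a Thursday.
The first Thursday is therefore April 1 (same day).
The fifth Thursday is 1 + 4×7 = April 29.

April 29, 2252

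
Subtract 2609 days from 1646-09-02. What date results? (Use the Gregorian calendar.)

July 12, 1639

−365 (one year) → Sep 2, 1645 (2244 left).
−365 (one year) → Sep 2, 1644 (1879 left).
−366 (one year; includes Feb 29, 1644) → Sep 2, 1643 (1513 left).
−365 (one year) → Sep 2, 1642 (1148 left).
−365 (one year) → Sep 2, 1641 (783 left).
−365 (one year) → Sep 2, 1640 (418 left).
−366 (one year; includes Feb 29, 1640) → Sep 2, 1639 (52 left).
−2 → Aug 31, 1639 (end of Aug, 31 days; 50 left).
−31 → Jul 31, 1639 (end of Jul, 31 days; 19 left).
−19 → Jul 12, 1639.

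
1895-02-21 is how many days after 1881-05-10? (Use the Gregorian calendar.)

May 10, 1881 → May 10, 1882: 365 days.
May 10, 1882 → May 10, 1883: 365 days.
May 10, 1883 → May 10, 1884: 366 days (Feb 29, 1884 is in that span).
May 10, 1884 → May 10, 1885: 365 days.
May 10, 1885 → May 10, 1886: 365 days.
May 10, 1886 → May 10, 1887: 365 days.
May 10, 1887 → May 10, 1888: 366 days (Feb 29, 1888 is in that span).
May 10, 1888 → May 10, 1889: 365 days.
May 10, 1889 → May 10, 1890: 365 days.
May 10, 1890 → May 10, 1891: 365 days.
May 10, 1891 → May 10, 1892: 366 days (Feb 29, 1892 is in that span).
May 10, 1892 → May 10, 1893: 365 days.
May 10, 1893 → May 10, 1894: 365 days.
May 10, 1894 → Jun 10, 1894: 31 days (May has 31).
Jun 10, 1894 → Jul 10, 1894: 30 days (June has 30).
Jul 10, 1894 → Aug 10, 1894: 31 days (July has 31).
Aug 10, 1894 → Sep 10, 1894: 31 days (August has 31).
Sep 10, 1894 → Oct 10, 1894: 30 days (September has 30).
Oct 10, 1894 → Nov 10, 1894: 31 days (October has 31).
Nov 10, 1894 → Dec 10, 1894: 30 days (November has 30).
Dec 10, 1894 → Jan 10, 1895: 31 days (December has 31).
Jan 10, 1895 → Feb 10, 1895: 31 days (January has 31).
Feb 10, 1895 → Feb 21, 1895: 11 days.
Total: 5035 days.

5035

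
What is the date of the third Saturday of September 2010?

September 1, 2010 is a Wednesday.
The first Saturday is therefore September 4 (3 days later).
The third Saturday is 4 + 2×7 = September 18.

September 18, 2010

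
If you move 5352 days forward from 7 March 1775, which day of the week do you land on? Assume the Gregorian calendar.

Mar 7, 1775 is a Tuesday.
5352 mod 7 = 4, so 5352 days after a Tuesday is Tuesday + 4 = Saturday.

Saturday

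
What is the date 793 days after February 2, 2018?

April 5, 2020

+365 (one year) → Feb 2, 2019 (428 left).
+365 (one year) → Feb 2, 2020 (63 left).
Feb has 29 days: +28 → Mar 1, 2020 (35 left).
Mar has 31 days: +31 → Apr 1, 2020 (4 left).
+4 → Apr 5, 2020.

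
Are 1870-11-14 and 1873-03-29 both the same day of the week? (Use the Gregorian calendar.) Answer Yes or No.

No

From Nov 14, 1870 to Mar 29, 1873 is 866 days.
866 mod 7 = 5, so they are different weekdays.
(Nov 14, 1870 is a Monday; Mar 29, 1873 is a Saturday.)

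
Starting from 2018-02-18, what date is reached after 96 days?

Feb has 28 days: +11 → Mar 1, 2018 (85 left).
Mar has 31 days: +31 → Apr 1, 2018 (54 left).
Apr has 30 days: +30 → May 1, 2018 (24 left).
+24 → May 25, 2018.

May 25, 2018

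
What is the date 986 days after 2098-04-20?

January 1, 2101

+365 (one year) → Apr 20, 2099 (621 left).
+365 (one year) → Apr 20, 2100 (256 left).
Apr has 30 days: +11 → May 1, 2100 (245 left).
May has 31 days: +31 → Jun 1, 2100 (214 left).
Jun has 30 days: +30 → Jul 1, 2100 (184 left).
Jul has 31 days: +31 → Aug 1, 2100 (153 left).
Aug has 31 days: +31 → Sep 1, 2100 (122 left).
Sep has 30 days: +30 → Oct 1, 2100 (92 left).
Oct has 31 days: +31 → Nov 1, 2100 (61 left).
Nov has 30 days: +30 → Dec 1, 2100 (31 left).
Dec has 31 days: +31 → Jan 1, 2101 (0 left).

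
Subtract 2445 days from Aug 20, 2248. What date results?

December 10, 2241

−366 (one year; includes Feb 29, 2248) → Aug 20, 2247 (2079 left).
−365 (one year) → Aug 20, 2246 (1714 left).
−365 (one year) → Aug 20, 2245 (1349 left).
−365 (one year) → Aug 20, 2244 (984 left).
−366 (one year; includes Feb 29, 2244) → Aug 20, 2243 (618 left).
−365 (one year) → Aug 20, 2242 (253 left).
−20 → Jul 31, 2242 (end of Jul, 31 days; 233 left).
−31 → Jun 30, 2242 (end of Jun, 30 days; 202 left).
−30 → May 31, 2242 (end of May, 31 days; 172 left).
−31 → Apr 30, 2242 (end of Apr, 30 days; 141 left).
−30 → Mar 31, 2242 (end of Mar, 31 days; 111 left).
−31 → Feb 28, 2242 (end of Feb, 28 days; 80 left).
−28 → Jan 31, 2242 (end of Jan, 31 days; 52 left).
−31 → Dec 31, 2241 (end of Dec, 31 days; 21 left).
−21 → Dec 10, 2241.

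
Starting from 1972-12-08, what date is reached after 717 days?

+365 (one year) → Dec 8, 1973 (352 left).
Dec has 31 days: +24 → Jan 1, 1974 (328 left).
Jan has 31 days: +31 → Feb 1, 1974 (297 left).
Feb has 28 days: +28 → Mar 1, 1974 (269 left).
Mar has 31 days: +31 → Apr 1, 1974 (238 left).
Apr has 30 days: +30 → May 1, 1974 (208 left).
May has 31 days: +31 → Jun 1, 1974 (177 left).
Jun has 30 days: +30 → Jul 1, 1974 (147 left).
Jul has 31 days: +31 → Aug 1, 1974 (116 left).
Aug has 31 days: +31 → Sep 1, 1974 (85 left).
Sep has 30 days: +30 → Oct 1, 1974 (55 left).
Oct has 31 days: +31 → Nov 1, 1974 (24 left).
+24 → Nov 25, 1974.

November 25, 1974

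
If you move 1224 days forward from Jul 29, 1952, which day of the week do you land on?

Monday

First find the weekday of Jul 29, 1952. Doomsday rule: the anchor day for the 1900s is Wednesday. For year 52: 52÷12 = 4 r 4, and 4÷4 = 1, so 4+4+1 = 9.
Wednesday + 9 ≡ Friday — that's 1952's doomsday.
In July the doomsday date is Jul 11.
Jul 29 is 18 days after Jul 11; 18 mod 7 = 4, so Friday + 4 = Tuesday.
1224 mod 7 = 6, so 1224 days after a Tuesday is Tuesday + 6 = Monday.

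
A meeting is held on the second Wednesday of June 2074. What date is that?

June 13, 2074

June 1, 2074 is a Friday.
The first Wednesday is therefore June 6 (5 days later).
The second Wednesday is 6 + 1×7 = June 13.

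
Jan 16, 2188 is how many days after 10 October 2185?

Oct 10, 2185 → Oct 10, 2186: 365 days.
Oct 10, 2186 → Oct 10, 2187: 365 days.
Oct 10, 2187 → Nov 10, 2187: 31 days (October has 31).
Nov 10, 2187 → Dec 10, 2187: 30 days (November has 30).
Dec 10, 2187 → Jan 10, 2188: 31 days (December has 31).
Jan 10, 2188 → Jan 16, 2188: 6 days.
Total: 828 days.

828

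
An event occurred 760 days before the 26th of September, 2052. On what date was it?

August 28, 2050

−366 (one year; includes Feb 29, 2052) → Sep 26, 2051 (394 left).
−26 → Aug 31, 2051 (end of Aug, 31 days; 368 left).
−31 → Jul 31, 2051 (end of Jul, 31 days; 337 left).
−31 → Jun 30, 2051 (end of Jun, 30 days; 306 left).
−30 → May 31, 2051 (end of May, 31 days; 276 left).
−31 → Apr 30, 2051 (end of Apr, 30 days; 245 left).
−30 → Mar 31, 2051 (end of Mar, 31 days; 215 left).
−31 → Feb 28, 2051 (end of Feb, 28 days; 184 left).
−28 → Jan 31, 2051 (end of Jan, 31 days; 156 left).
−31 → Dec 31, 2050 (end of Dec, 31 days; 125 left).
−31 → Nov 30, 2050 (end of Nov, 30 days; 94 left).
−30 → Oct 31, 2050 (end of Oct, 31 days; 64 left).
−31 → Sep 30, 2050 (end of Sep, 30 days; 33 left).
−30 → Aug 31, 2050 (end of Aug, 31 days; 3 left).
−3 → Aug 28, 2050.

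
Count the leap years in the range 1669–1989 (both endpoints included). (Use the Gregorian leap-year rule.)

Multiples of 4 in [1669,1989]: 80.
Of those, multiples of 100: 3 (not leap unless ÷400).
Multiples of 400: 0.
Leap years = 80 − 3 + 0 = 77.

77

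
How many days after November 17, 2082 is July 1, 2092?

Nov 17, 2082 → Nov 17, 2083: 365 days.
Nov 17, 2083 → Nov 17, 2084: 366 days (Feb 29, 2084 is in that span).
Nov 17, 2084 → Nov 17, 2085: 365 days.
Nov 17, 2085 → Nov 17, 2086: 365 days.
Nov 17, 2086 → Nov 17, 2087: 365 days.
Nov 17, 2087 → Nov 17, 2088: 366 days (Feb 29, 2088 is in that span).
Nov 17, 2088 → Nov 17, 2089: 365 days.
Nov 17, 2089 → Nov 17, 2090: 365 days.
Nov 17, 2090 → Nov 17, 2091: 365 days.
Nov 17, 2091 → Dec 17, 2091: 30 days (November has 30).
Dec 17, 2091 → Jan 17, 2092: 31 days (December has 31).
Jan 17, 2092 → Feb 17, 2092: 31 days (January has 31).
Feb 17, 2092 → Mar 17, 2092: 29 days (February has 29).
Mar 17, 2092 → Apr 17, 2092: 31 days (March has 31).
Apr 17, 2092 → May 17, 2092: 30 days (April has 30).
May 17, 2092 → Jun 17, 2092: 31 days (May has 31).
Jun 17, 2092 → Jul 1, 2092: 14 days.
Total: 3514 days.

3514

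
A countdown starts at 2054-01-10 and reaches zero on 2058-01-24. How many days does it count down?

1475

Jan 10, 2054 → Jan 10, 2055: 365 days.
Jan 10, 2055 → Jan 10, 2056: 365 days.
Jan 10, 2056 → Jan 10, 2057: 366 days (Feb 29, 2056 is in that span).
Jan 10, 2057 → Feb 10, 2057: 31 days (January has 31).
Feb 10, 2057 → Mar 10, 2057: 28 days (February has 28).
Mar 10, 2057 → Apr 10, 2057: 31 days (March has 31).
Apr 10, 2057 → May 10, 2057: 30 days (April has 30).
May 10, 2057 → Jun 10, 2057: 31 days (May has 31).
Jun 10, 2057 → Jul 10, 2057: 30 days (June has 30).
Jul 10, 2057 → Aug 10, 2057: 31 days (July has 31).
Aug 10, 2057 → Sep 10, 2057: 31 days (August has 31).
Sep 10, 2057 → Oct 10, 2057: 30 days (September has 30).
Oct 10, 2057 → Nov 10, 2057: 31 days (October has 31).
Nov 10, 2057 → Dec 10, 2057: 30 days (November has 30).
Dec 10, 2057 → Jan 10, 2058: 31 days (December has 31).
Jan 10, 2058 → Jan 24, 2058: 14 days.
Total: 1475 days.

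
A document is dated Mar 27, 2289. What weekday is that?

Doomsday rule: the anchor day for the 2200s is Friday. For year 89: 89÷12 = 7 r 5, and 5÷4 = 1, so 7+5+1 = 13.
Friday + 13 ≡ Thursday — that's 2289's doomsday.
In March the doomsday date is Mar 14.
Mar 27 is 13 days after Mar 14; 13 mod 7 = 6, so Thursday + 6 = Wednesday.

Wednesday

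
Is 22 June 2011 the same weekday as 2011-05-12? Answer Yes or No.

From May 12, 2011 to Jun 22, 2011 is 41 days.
41 mod 7 = 6, so they are different weekdays.
(May 12, 2011 is a Thursday; Jun 22, 2011 is a Wednesday.)

No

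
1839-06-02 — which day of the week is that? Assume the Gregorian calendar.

Doomsday rule: the anchor day for the 1800s is Friday. For year 39: 39÷12 = 3 r 3, and 3÷4 = 0, so 3+3+0 = 6.
Friday + 6 ≡ Thursday — that's 1839's doomsday.
In June the doomsday date is Jun 6.
Jun 2 is 4 days before Jun 6; 4 mod 7 = 4, so Thursday − 4 = Sunday.

Sunday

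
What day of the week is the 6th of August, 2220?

Sunday

Doomsday rule: the anchor day for the 2200s is Friday. For year 20: 20÷12 = 1 r 8, and 8÷4 = 2, so 1+8+2 = 11.
Friday + 11 ≡ Tuesday — that's 2220's doomsday.
In August the doomsday date is Aug 8.
Aug 6 is 2 days before Aug 8; 2 mod 7 = 2, so Tuesday − 2 = Sunday.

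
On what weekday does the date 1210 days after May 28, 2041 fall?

Monday

May 28, 2041 is a Tuesday.
1210 mod 7 = 6, so 1210 days after a Tuesday is Tuesday + 6 = Monday.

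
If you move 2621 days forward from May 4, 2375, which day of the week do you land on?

Wednesday

First find the weekday of May 4, 2375. Doomsday rule: the anchor day for the 2300s is Wednesday. For year 75: 75÷12 = 6 r 3, and 3÷4 = 0, so 6+3+0 = 9.
Wednesday + 9 ≡ Friday — that's 2375's doomsday.
In May the doomsday date is May 9.
May 4 is 5 days before May 9; 5 mod 7 = 5, so Friday − 5 = Sunday.
2621 mod 7 = 3, so 2621 days after a Sunday is Sunday + 3 = Wednesday.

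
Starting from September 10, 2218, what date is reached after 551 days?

March 14, 2220

+365 (one year) → Sep 10, 2219 (186 left).
Sep has 30 days: +21 → Oct 1, 2219 (165 left).
Oct has 31 days: +31 → Nov 1, 2219 (134 left).
Nov has 30 days: +30 → Dec 1, 2219 (104 left).
Dec has 31 days: +31 → Jan 1, 2220 (73 left).
Jan has 31 days: +31 → Feb 1, 2220 (42 left).
Feb has 29 days: +29 → Mar 1, 2220 (13 left).
+13 → Mar 14, 2220.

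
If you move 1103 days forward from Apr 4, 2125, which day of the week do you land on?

Sunday

First find the weekday of Apr 4, 2125. Doomsday rule: the anchor day for the 2100s is Sunday. For year 25: 25÷12 = 2 r 1, and 1÷4 = 0, so 2+1+0 = 3.
Sunday + 3 ≡ Wednesday — that's 2125's doomsday.
In April the doomsday date is Apr 4.
Apr 4 is the doomsday itself: Wednesday.
1103 mod 7 = 4, so 1103 days after a Wednesday is Wednesday + 4 = Sunday.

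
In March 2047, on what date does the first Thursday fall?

March 7, 2047

March 1, 2047 is a Friday.
The first Thursday is therefore March 7 (6 days later).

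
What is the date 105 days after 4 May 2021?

May has 31 days: +28 → Jun 1, 2021 (77 left).
Jun has 30 days: +30 → Jul 1, 2021 (47 left).
Jul has 31 days: +31 → Aug 1, 2021 (16 left).
+16 → Aug 17, 2021.

August 17, 2021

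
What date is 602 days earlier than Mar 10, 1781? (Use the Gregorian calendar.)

−365 (one year) → Mar 10, 1780 (237 left).
−10 → Feb 29, 1780 (end of Feb, 29 days; 227 left).
−29 → Jan 31, 1780 (end of Jan, 31 days; 198 left).
−31 → Dec 31, 1779 (end of Dec, 31 days; 167 left).
−31 → Nov 30, 1779 (end of Nov, 30 days; 136 left).
−30 → Oct 31, 1779 (end of Oct, 31 days; 106 left).
−31 → Sep 30, 1779 (end of Sep, 30 days; 75 left).
−30 → Aug 31, 1779 (end of Aug, 31 days; 45 left).
−31 → Jul 31, 1779 (end of Jul, 31 days; 14 left).
−14 → Jul 17, 1779.

July 17, 1779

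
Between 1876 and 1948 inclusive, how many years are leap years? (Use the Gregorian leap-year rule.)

18

Multiples of 4 in [1876,1948]: 19.
Of those, multiples of 100: 1 (not leap unless ÷400).
Multiples of 400: 0.
Leap years = 19 − 1 + 0 = 18.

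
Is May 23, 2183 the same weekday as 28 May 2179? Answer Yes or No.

From May 28, 2179 to May 23, 2183 is 1456 days.
1456 mod 7 = 0, so they are the same weekday.
(May 28, 2179 is a Friday; May 23, 2183 is a Friday.)

Yes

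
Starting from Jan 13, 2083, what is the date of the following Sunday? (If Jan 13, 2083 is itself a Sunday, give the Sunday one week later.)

Jan 13, 2083 is a Wednesday.
From Wednesday to the next Sunday is 4 days.
Jan 13, 2083 + 4 = Jan 17, 2083.

January 17, 2083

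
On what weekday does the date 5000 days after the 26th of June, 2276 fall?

First find the weekday of Jun 26, 2276. Doomsday rule: the anchor day for the 2200s is Friday. For year 76: 76÷12 = 6 r 4, and 4÷4 = 1, so 6+4+1 = 11.
Friday + 11 ≡ Tuesday — that's 2276's doomsday.
In June the doomsday date is Jun 6.
Jun 26 is 20 days after Jun 6; 20 mod 7 = 6, so Tuesday + 6 = Monday.
5000 mod 7 = 2, so 5000 days after a Monday is Monday + 2 = Wednesday.

Wednesday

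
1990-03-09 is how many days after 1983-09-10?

Sep 10, 1983 → Sep 10, 1984: 366 days (Feb 29, 1984 is in that span).
Sep 10, 1984 → Sep 10, 1985: 365 days.
Sep 10, 1985 → Sep 10, 1986: 365 days.
Sep 10, 1986 → Sep 10, 1987: 365 days.
Sep 10, 1987 → Sep 10, 1988: 366 days (Feb 29, 1988 is in that span).
Sep 10, 1988 → Sep 10, 1989: 365 days.
Sep 10, 1989 → Oct 10, 1989: 30 days (September has 30).
Oct 10, 1989 → Nov 10, 1989: 31 days (October has 31).
Nov 10, 1989 → Dec 10, 1989: 30 days (November has 30).
Dec 10, 1989 → Jan 10, 1990: 31 days (December has 31).
Jan 10, 1990 → Feb 10, 1990: 31 days (January has 31).
Feb 10, 1990 → Mar 9, 1990: 27 days.
Total: 2372 days.

2372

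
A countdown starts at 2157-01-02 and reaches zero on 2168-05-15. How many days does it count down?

Jan 2, 2157 → Jan 2, 2158: 365 days.
Jan 2, 2158 → Jan 2, 2159: 365 days.
Jan 2, 2159 → Jan 2, 2160: 365 days.
Jan 2, 2160 → Jan 2, 2161: 366 days (Feb 29, 2160 is in that span).
Jan 2, 2161 → Jan 2, 2162: 365 days.
Jan 2, 2162 → Jan 2, 2163: 365 days.
Jan 2, 2163 → Jan 2, 2164: 365 days.
Jan 2, 2164 → Jan 2, 2165: 366 days (Feb 29, 2164 is in that span).
Jan 2, 2165 → Jan 2, 2166: 365 days.
Jan 2, 2166 → Jan 2, 2167: 365 days.
Jan 2, 2167 → Jan 2, 2168: 365 days.
Jan 2, 2168 → Feb 2, 2168: 31 days (January has 31).
Feb 2, 2168 → Mar 2, 2168: 29 days (February has 29).
Mar 2, 2168 → Apr 2, 2168: 31 days (March has 31).
Apr 2, 2168 → May 2, 2168: 30 days (April has 30).
May 2, 2168 → May 15, 2168: 13 days.
Total: 4151 days.

4151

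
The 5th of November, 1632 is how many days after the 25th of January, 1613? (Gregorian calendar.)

7224

Jan 25, 1613 → Jan 25, 1614: 365 days.
Jan 25, 1614 → Jan 25, 1615: 365 days.
Jan 25, 1615 → Jan 25, 1616: 365 days.
Jan 25, 1616 → Jan 25, 1617: 366 days (Feb 29, 1616 is in that span).
Jan 25, 1617 → Jan 25, 1618: 365 days.
Jan 25, 1618 → Jan 25, 1619: 365 days.
Jan 25, 1619 → Jan 25, 1620: 365 days.
Jan 25, 1620 → Jan 25, 1621: 366 days (Feb 29, 1620 is in that span).
Jan 25, 1621 → Jan 25, 1622: 365 days.
Jan 25, 1622 → Jan 25, 1623: 365 days.
Jan 25, 1623 → Jan 25, 1624: 365 days.
Jan 25, 1624 → Jan 25, 1625: 366 days (Feb 29, 1624 is in that span).
Jan 25, 1625 → Jan 25, 1626: 365 days.
Jan 25, 1626 → Jan 25, 1627: 365 days.
Jan 25, 1627 → Jan 25, 1628: 365 days.
Jan 25, 1628 → Jan 25, 1629: 366 days (Feb 29, 1628 is in that span).
Jan 25, 1629 → Jan 25, 1630: 365 days.
Jan 25, 1630 → Jan 25, 1631: 365 days.
Jan 25, 1631 → Jan 25, 1632: 365 days.
Jan 25, 1632 → Feb 25, 1632: 31 days (January has 31).
Feb 25, 1632 → Mar 25, 1632: 29 days (February has 29).
Mar 25, 1632 → Apr 25, 1632: 31 days (March has 31).
Apr 25, 1632 → May 25, 1632: 30 days (April has 30).
May 25, 1632 → Jun 25, 1632: 31 days (May has 31).
Jun 25, 1632 → Jul 25, 1632: 30 days (June has 30).
Jul 25, 1632 → Aug 25, 1632: 31 days (July has 31).
Aug 25, 1632 → Sep 25, 1632: 31 days (August has 31).
Sep 25, 1632 → Oct 25, 1632: 30 days (September has 30).
Oct 25, 1632 → Nov 5, 1632: 11 days.
Total: 7224 days.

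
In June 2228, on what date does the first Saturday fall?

June 7, 2228

June 1, 2228 is a Sunday.
The first Saturday is therefore June 7 (6 days later).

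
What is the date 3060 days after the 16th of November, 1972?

+365 (one year) → Nov 16, 1973 (2695 left).
+365 (one year) → Nov 16, 1974 (2330 left).
+365 (one year) → Nov 16, 1975 (1965 left).
+366 (one year; includes Feb 29, 1976) → Nov 16, 1976 (1599 left).
+365 (one year) → Nov 16, 1977 (1234 left).
+365 (one year) → Nov 16, 1978 (869 left).
+365 (one year) → Nov 16, 1979 (504 left).
+366 (one year; includes Feb 29, 1980) → Nov 16, 1980 (138 left).
Nov has 30 days: +15 → Dec 1, 1980 (123 left).
Dec has 31 days: +31 → Jan 1, 1981 (92 left).
Jan has 31 days: +31 → Feb 1, 1981 (61 left).
Feb has 28 days: +28 → Mar 1, 1981 (33 left).
Mar has 31 days: +31 → Apr 1, 1981 (2 left).
+2 → Apr 3, 1981.

April 3, 1981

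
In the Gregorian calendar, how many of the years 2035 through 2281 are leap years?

60

Multiples of 4 in [2035,2281]: 62.
Of those, multiples of 100: 2 (not leap unless ÷400).
Multiples of 400: 0.
Leap years = 62 − 2 + 0 = 60.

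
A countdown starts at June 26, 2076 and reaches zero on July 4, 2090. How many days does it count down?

5121

Jun 26, 2076 → Jun 26, 2077: 365 days.
Jun 26, 2077 → Jun 26, 2078: 365 days.
Jun 26, 2078 → Jun 26, 2079: 365 days.
Jun 26, 2079 → Jun 26, 2080: 366 days (Feb 29, 2080 is in that span).
Jun 26, 2080 → Jun 26, 2081: 365 days.
Jun 26, 2081 → Jun 26, 2082: 365 days.
Jun 26, 2082 → Jun 26, 2083: 365 days.
Jun 26, 2083 → Jun 26, 2084: 366 days (Feb 29, 2084 is in that span).
Jun 26, 2084 → Jun 26, 2085: 365 days.
Jun 26, 2085 → Jun 26, 2086: 365 days.
Jun 26, 2086 → Jun 26, 2087: 365 days.
Jun 26, 2087 → Jun 26, 2088: 366 days (Feb 29, 2088 is in that span).
Jun 26, 2088 → Jun 26, 2089: 365 days.
Jun 26, 2089 → Jul 26, 2089: 30 days (June has 30).
Jul 26, 2089 → Aug 26, 2089: 31 days (July has 31).
Aug 26, 2089 → Sep 26, 2089: 31 days (August has 31).
Sep 26, 2089 → Oct 26, 2089: 30 days (September has 30).
Oct 26, 2089 → Nov 26, 2089: 31 days (October has 31).
Nov 26, 2089 → Dec 26, 2089: 30 days (November has 30).
Dec 26, 2089 → Jan 26, 2090: 31 days (December has 31).
Jan 26, 2090 → Feb 26, 2090: 31 days (January has 31).
Feb 26, 2090 → Mar 26, 2090: 28 days (February has 28).
Mar 26, 2090 → Apr 26, 2090: 31 days (March has 31).
Apr 26, 2090 → May 26, 2090: 30 days (April has 30).
May 26, 2090 → Jun 26, 2090: 31 days (May has 31).
Jun 26, 2090 → Jul 4, 2090: 8 days.
Total: 5121 days.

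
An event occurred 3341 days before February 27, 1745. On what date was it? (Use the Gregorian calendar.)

January 5, 1736

−366 (one year; includes Feb 29, 1744) → Feb 27, 1744 (2975 left).
−365 (one year) → Feb 27, 1743 (2610 left).
−365 (one year) → Feb 27, 1742 (2245 left).
−365 (one year) → Feb 27, 1741 (1880 left).
−366 (one year; includes Feb 29, 1740) → Feb 27, 1740 (1514 left).
−365 (one year) → Feb 27, 1739 (1149 left).
−365 (one year) → Feb 27, 1738 (784 left).
−365 (one year) → Feb 27, 1737 (419 left).
−366 (one year; includes Feb 29, 1736) → Feb 27, 1736 (53 left).
−27 → Jan 31, 1736 (end of Jan, 31 days; 26 left).
−26 → Jan 5, 1736.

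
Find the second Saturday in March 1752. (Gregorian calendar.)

March 11, 1752

March 1, 1752 is a Wednesday.
The first Saturday is therefore March 4 (3 days later).
The second Saturday is 4 + 1×7 = March 11.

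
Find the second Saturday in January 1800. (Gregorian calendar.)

January 11, 1800

January 1, 1800 is a Wednesday.
The first Saturday is therefore January 4 (3 days later).
The second Saturday is 4 + 1×7 = January 11.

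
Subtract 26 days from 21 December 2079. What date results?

November 25, 2079

−21 → Nov 30, 2079 (end of Nov, 30 days; 5 left).
−5 → Nov 25, 2079.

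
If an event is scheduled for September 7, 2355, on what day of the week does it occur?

Wednesday

Doomsday rule: the anchor day for the 2300s is Wednesday. For year 55: 55÷12 = 4 r 7, and 7÷4 = 1, so 4+7+1 = 12.
Wednesday + 12 ≡ Monday — that's 2355's doomsday.
In September the doomsday date is Sep 5.
Sep 7 is 2 days after Sep 5; 2 mod 7 = 2, so Monday + 2 = Wednesday.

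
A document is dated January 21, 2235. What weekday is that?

Wednesday

Doomsday rule: the anchor day for the 2200s is Friday. For year 35: 35÷12 = 2 r 11, and 11÷4 = 2, so 2+11+2 = 15.
Friday + 15 ≡ Saturday — that's 2235's doomsday.
In January the doomsday date is Jan 3 (2235 is not a leap year).
Jan 21 is 18 days after Jan 3; 18 mod 7 = 4, so Saturday + 4 = Wednesday.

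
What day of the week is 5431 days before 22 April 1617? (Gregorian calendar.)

First find the weekday of Apr 22, 1617. Doomsday rule: the anchor day for the 1600s is Tuesday. For year 17: 17÷12 = 1 r 5, and 5÷4 = 1, so 1+5+1 = 7.
Tuesday + 7 ≡ Tuesday — that's 1617's doomsday.
In April the doomsday date is Apr 4.
Apr 22 is 18 days after Apr 4; 18 mod 7 = 4, so Tuesday + 4 = Saturday.
5431 mod 7 = 6, so 5431 days before a Saturday is Saturday − 6 = Sunday.

Sunday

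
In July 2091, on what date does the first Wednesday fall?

July 4, 2091

July 1, 2091 is a Sunday.
The first Wednesday is therefore July 4 (3 days later).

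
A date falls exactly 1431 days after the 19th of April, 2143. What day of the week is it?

Monday

First find the weekday of Apr 19, 2143. Doomsday rule: the anchor day for the 2100s is Sunday. For year 43: 43÷12 = 3 r 7, and 7÷4 = 1, so 3+7+1 = 11.
Sunday + 11 ≡ Thursday — that's 2143's doomsday.
In April the doomsday date is Apr 4.
Apr 19 is 15 days after Apr 4; 15 mod 7 = 1, so Thursday + 1 = Friday.
1431 mod 7 = 3, so 1431 days after a Friday is Friday + 3 = Monday.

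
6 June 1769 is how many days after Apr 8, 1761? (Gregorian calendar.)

2981

Apr 8, 1761 → Apr 8, 1762: 365 days.
Apr 8, 1762 → Apr 8, 1763: 365 days.
Apr 8, 1763 → Apr 8, 1764: 366 days (Feb 29, 1764 is in that span).
Apr 8, 1764 → Apr 8, 1765: 365 days.
Apr 8, 1765 → Apr 8, 1766: 365 days.
Apr 8, 1766 → Apr 8, 1767: 365 days.
Apr 8, 1767 → Apr 8, 1768: 366 days (Feb 29, 1768 is in that span).
Apr 8, 1768 → Apr 8, 1769: 365 days.
Apr 8, 1769 → May 8, 1769: 30 days (April has 30).
May 8, 1769 → Jun 6, 1769: 29 days.
Total: 2981 days.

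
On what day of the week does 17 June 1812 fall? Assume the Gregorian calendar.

Doomsday rule: the anchor day for the 1800s is Friday. For year 12: 12÷12 = 1 r 0, and 0÷4 = 0, so 1+0+0 = 1.
Friday + 1 ≡ Saturday — that's 1812's doomsday.
In June the doomsday date is Jun 6.
Jun 17 is 11 days after Jun 6; 11 mod 7 = 4, so Saturday + 4 = Wednesday.

Wednesday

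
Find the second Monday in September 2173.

September 13, 2173

September 1, 2173 is a Wednesday.
The first Monday is therefore September 6 (5 days later).
The second Monday is 6 + 1×7 = September 13.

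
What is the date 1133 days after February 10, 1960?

+366 (one year; includes Feb 29, 1960) → Feb 10, 1961 (767 left).
+365 (one year) → Feb 10, 1962 (402 left).
+365 (one year) → Feb 10, 1963 (37 left).
Feb has 28 days: +19 → Mar 1, 1963 (18 left).
+18 → Mar 19, 1963.

March 19, 1963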